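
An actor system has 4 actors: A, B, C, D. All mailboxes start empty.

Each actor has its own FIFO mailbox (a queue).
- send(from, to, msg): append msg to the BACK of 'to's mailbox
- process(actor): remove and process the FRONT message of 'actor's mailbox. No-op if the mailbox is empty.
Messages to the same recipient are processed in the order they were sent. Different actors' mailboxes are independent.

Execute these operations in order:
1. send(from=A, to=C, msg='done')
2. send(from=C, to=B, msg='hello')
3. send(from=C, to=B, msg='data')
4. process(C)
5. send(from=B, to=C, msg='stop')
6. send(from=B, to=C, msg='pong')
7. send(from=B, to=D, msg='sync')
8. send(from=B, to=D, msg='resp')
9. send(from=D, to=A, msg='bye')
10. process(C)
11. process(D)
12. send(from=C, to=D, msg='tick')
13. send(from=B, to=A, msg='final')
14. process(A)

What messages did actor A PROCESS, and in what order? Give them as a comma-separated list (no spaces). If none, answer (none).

After 1 (send(from=A, to=C, msg='done')): A:[] B:[] C:[done] D:[]
After 2 (send(from=C, to=B, msg='hello')): A:[] B:[hello] C:[done] D:[]
After 3 (send(from=C, to=B, msg='data')): A:[] B:[hello,data] C:[done] D:[]
After 4 (process(C)): A:[] B:[hello,data] C:[] D:[]
After 5 (send(from=B, to=C, msg='stop')): A:[] B:[hello,data] C:[stop] D:[]
After 6 (send(from=B, to=C, msg='pong')): A:[] B:[hello,data] C:[stop,pong] D:[]
After 7 (send(from=B, to=D, msg='sync')): A:[] B:[hello,data] C:[stop,pong] D:[sync]
After 8 (send(from=B, to=D, msg='resp')): A:[] B:[hello,data] C:[stop,pong] D:[sync,resp]
After 9 (send(from=D, to=A, msg='bye')): A:[bye] B:[hello,data] C:[stop,pong] D:[sync,resp]
After 10 (process(C)): A:[bye] B:[hello,data] C:[pong] D:[sync,resp]
After 11 (process(D)): A:[bye] B:[hello,data] C:[pong] D:[resp]
After 12 (send(from=C, to=D, msg='tick')): A:[bye] B:[hello,data] C:[pong] D:[resp,tick]
After 13 (send(from=B, to=A, msg='final')): A:[bye,final] B:[hello,data] C:[pong] D:[resp,tick]
After 14 (process(A)): A:[final] B:[hello,data] C:[pong] D:[resp,tick]

Answer: bye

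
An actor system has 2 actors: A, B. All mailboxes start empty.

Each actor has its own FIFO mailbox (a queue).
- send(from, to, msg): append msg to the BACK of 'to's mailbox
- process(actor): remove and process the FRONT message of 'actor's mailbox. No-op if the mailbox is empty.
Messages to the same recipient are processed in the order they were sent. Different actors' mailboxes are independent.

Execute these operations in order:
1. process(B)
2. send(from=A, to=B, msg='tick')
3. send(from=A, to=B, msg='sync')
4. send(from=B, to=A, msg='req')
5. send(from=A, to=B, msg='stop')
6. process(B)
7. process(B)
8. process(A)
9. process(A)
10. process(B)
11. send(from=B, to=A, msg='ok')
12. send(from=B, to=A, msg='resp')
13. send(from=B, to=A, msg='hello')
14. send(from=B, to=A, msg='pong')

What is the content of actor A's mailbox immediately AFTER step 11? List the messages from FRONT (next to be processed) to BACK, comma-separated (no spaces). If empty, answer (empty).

After 1 (process(B)): A:[] B:[]
After 2 (send(from=A, to=B, msg='tick')): A:[] B:[tick]
After 3 (send(from=A, to=B, msg='sync')): A:[] B:[tick,sync]
After 4 (send(from=B, to=A, msg='req')): A:[req] B:[tick,sync]
After 5 (send(from=A, to=B, msg='stop')): A:[req] B:[tick,sync,stop]
After 6 (process(B)): A:[req] B:[sync,stop]
After 7 (process(B)): A:[req] B:[stop]
After 8 (process(A)): A:[] B:[stop]
After 9 (process(A)): A:[] B:[stop]
After 10 (process(B)): A:[] B:[]
After 11 (send(from=B, to=A, msg='ok')): A:[ok] B:[]

ok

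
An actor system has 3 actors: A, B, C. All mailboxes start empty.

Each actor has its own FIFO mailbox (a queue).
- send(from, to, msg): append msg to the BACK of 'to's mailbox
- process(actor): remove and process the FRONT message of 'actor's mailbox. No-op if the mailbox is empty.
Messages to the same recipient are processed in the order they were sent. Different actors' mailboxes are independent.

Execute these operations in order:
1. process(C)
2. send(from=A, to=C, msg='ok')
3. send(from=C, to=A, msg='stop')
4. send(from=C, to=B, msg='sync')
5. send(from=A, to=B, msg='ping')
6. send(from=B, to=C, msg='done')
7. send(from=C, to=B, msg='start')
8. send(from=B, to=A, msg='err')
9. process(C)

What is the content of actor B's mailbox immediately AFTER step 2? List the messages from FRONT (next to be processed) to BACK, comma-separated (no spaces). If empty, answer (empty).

After 1 (process(C)): A:[] B:[] C:[]
After 2 (send(from=A, to=C, msg='ok')): A:[] B:[] C:[ok]

(empty)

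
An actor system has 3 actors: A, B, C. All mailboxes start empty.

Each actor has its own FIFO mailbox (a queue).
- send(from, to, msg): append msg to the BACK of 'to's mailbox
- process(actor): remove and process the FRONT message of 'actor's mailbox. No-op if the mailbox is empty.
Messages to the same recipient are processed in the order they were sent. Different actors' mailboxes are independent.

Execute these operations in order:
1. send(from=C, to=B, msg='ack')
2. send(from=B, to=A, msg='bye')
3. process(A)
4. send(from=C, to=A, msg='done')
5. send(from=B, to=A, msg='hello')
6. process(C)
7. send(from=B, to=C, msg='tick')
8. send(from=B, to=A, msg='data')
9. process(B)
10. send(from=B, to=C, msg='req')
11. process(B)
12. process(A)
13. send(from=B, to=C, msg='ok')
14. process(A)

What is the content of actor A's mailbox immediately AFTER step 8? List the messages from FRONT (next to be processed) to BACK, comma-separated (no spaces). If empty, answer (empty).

After 1 (send(from=C, to=B, msg='ack')): A:[] B:[ack] C:[]
After 2 (send(from=B, to=A, msg='bye')): A:[bye] B:[ack] C:[]
After 3 (process(A)): A:[] B:[ack] C:[]
After 4 (send(from=C, to=A, msg='done')): A:[done] B:[ack] C:[]
After 5 (send(from=B, to=A, msg='hello')): A:[done,hello] B:[ack] C:[]
After 6 (process(C)): A:[done,hello] B:[ack] C:[]
After 7 (send(from=B, to=C, msg='tick')): A:[done,hello] B:[ack] C:[tick]
After 8 (send(from=B, to=A, msg='data')): A:[done,hello,data] B:[ack] C:[tick]

done,hello,data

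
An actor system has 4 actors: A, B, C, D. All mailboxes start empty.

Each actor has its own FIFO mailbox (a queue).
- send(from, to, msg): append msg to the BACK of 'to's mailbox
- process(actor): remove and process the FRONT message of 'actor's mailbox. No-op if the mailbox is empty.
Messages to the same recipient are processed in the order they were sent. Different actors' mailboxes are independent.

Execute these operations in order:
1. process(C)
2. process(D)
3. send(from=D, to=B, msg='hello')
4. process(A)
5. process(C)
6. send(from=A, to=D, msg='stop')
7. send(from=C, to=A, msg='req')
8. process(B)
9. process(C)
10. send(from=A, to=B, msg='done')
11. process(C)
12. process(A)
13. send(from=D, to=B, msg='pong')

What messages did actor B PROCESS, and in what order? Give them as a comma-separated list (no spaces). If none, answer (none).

After 1 (process(C)): A:[] B:[] C:[] D:[]
After 2 (process(D)): A:[] B:[] C:[] D:[]
After 3 (send(from=D, to=B, msg='hello')): A:[] B:[hello] C:[] D:[]
After 4 (process(A)): A:[] B:[hello] C:[] D:[]
After 5 (process(C)): A:[] B:[hello] C:[] D:[]
After 6 (send(from=A, to=D, msg='stop')): A:[] B:[hello] C:[] D:[stop]
After 7 (send(from=C, to=A, msg='req')): A:[req] B:[hello] C:[] D:[stop]
After 8 (process(B)): A:[req] B:[] C:[] D:[stop]
After 9 (process(C)): A:[req] B:[] C:[] D:[stop]
After 10 (send(from=A, to=B, msg='done')): A:[req] B:[done] C:[] D:[stop]
After 11 (process(C)): A:[req] B:[done] C:[] D:[stop]
After 12 (process(A)): A:[] B:[done] C:[] D:[stop]
After 13 (send(from=D, to=B, msg='pong')): A:[] B:[done,pong] C:[] D:[stop]

Answer: hello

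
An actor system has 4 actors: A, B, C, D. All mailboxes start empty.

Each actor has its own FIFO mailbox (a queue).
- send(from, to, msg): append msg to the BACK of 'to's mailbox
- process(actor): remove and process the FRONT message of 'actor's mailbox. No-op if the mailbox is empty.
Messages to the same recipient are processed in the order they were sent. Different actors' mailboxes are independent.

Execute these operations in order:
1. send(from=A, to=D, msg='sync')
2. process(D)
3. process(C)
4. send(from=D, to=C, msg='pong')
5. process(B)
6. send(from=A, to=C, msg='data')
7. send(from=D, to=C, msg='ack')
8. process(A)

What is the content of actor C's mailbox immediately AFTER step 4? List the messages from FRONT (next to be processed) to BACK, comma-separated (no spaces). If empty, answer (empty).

After 1 (send(from=A, to=D, msg='sync')): A:[] B:[] C:[] D:[sync]
After 2 (process(D)): A:[] B:[] C:[] D:[]
After 3 (process(C)): A:[] B:[] C:[] D:[]
After 4 (send(from=D, to=C, msg='pong')): A:[] B:[] C:[pong] D:[]

pong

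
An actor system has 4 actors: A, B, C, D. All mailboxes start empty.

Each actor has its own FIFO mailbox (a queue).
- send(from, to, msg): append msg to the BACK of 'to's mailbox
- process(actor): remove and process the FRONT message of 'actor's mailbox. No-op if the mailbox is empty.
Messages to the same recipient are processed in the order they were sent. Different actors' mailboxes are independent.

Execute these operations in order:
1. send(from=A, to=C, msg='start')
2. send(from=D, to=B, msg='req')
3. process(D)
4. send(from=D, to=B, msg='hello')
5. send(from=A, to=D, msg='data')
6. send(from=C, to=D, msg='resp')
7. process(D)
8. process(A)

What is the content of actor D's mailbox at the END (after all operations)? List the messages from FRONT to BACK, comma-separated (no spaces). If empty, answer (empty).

After 1 (send(from=A, to=C, msg='start')): A:[] B:[] C:[start] D:[]
After 2 (send(from=D, to=B, msg='req')): A:[] B:[req] C:[start] D:[]
After 3 (process(D)): A:[] B:[req] C:[start] D:[]
After 4 (send(from=D, to=B, msg='hello')): A:[] B:[req,hello] C:[start] D:[]
After 5 (send(from=A, to=D, msg='data')): A:[] B:[req,hello] C:[start] D:[data]
After 6 (send(from=C, to=D, msg='resp')): A:[] B:[req,hello] C:[start] D:[data,resp]
After 7 (process(D)): A:[] B:[req,hello] C:[start] D:[resp]
After 8 (process(A)): A:[] B:[req,hello] C:[start] D:[resp]

Answer: resp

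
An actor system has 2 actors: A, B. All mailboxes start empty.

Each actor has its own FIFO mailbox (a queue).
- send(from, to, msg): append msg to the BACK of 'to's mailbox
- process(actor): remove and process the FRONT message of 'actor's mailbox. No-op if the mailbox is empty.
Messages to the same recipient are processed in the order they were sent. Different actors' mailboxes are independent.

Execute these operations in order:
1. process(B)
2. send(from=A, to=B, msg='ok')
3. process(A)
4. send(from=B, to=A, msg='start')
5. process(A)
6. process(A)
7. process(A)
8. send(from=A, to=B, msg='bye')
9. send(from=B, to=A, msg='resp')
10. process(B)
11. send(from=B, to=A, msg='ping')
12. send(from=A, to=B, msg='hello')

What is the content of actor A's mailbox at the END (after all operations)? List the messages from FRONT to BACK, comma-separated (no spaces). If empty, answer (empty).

Answer: resp,ping

Derivation:
After 1 (process(B)): A:[] B:[]
After 2 (send(from=A, to=B, msg='ok')): A:[] B:[ok]
After 3 (process(A)): A:[] B:[ok]
After 4 (send(from=B, to=A, msg='start')): A:[start] B:[ok]
After 5 (process(A)): A:[] B:[ok]
After 6 (process(A)): A:[] B:[ok]
After 7 (process(A)): A:[] B:[ok]
After 8 (send(from=A, to=B, msg='bye')): A:[] B:[ok,bye]
After 9 (send(from=B, to=A, msg='resp')): A:[resp] B:[ok,bye]
After 10 (process(B)): A:[resp] B:[bye]
After 11 (send(from=B, to=A, msg='ping')): A:[resp,ping] B:[bye]
After 12 (send(from=A, to=B, msg='hello')): A:[resp,ping] B:[bye,hello]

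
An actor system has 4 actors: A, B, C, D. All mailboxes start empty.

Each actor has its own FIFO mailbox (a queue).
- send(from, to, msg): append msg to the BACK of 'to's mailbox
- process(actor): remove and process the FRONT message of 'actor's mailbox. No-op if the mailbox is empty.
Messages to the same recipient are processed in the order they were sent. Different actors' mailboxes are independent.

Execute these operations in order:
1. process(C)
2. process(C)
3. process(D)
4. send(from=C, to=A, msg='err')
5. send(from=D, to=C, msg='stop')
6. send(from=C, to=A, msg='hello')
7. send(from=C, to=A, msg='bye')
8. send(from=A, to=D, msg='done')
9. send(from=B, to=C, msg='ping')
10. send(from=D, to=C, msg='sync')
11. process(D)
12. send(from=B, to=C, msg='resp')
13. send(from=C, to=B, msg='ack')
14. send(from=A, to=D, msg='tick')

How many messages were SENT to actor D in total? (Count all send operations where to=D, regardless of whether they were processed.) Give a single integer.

Answer: 2

Derivation:
After 1 (process(C)): A:[] B:[] C:[] D:[]
After 2 (process(C)): A:[] B:[] C:[] D:[]
After 3 (process(D)): A:[] B:[] C:[] D:[]
After 4 (send(from=C, to=A, msg='err')): A:[err] B:[] C:[] D:[]
After 5 (send(from=D, to=C, msg='stop')): A:[err] B:[] C:[stop] D:[]
After 6 (send(from=C, to=A, msg='hello')): A:[err,hello] B:[] C:[stop] D:[]
After 7 (send(from=C, to=A, msg='bye')): A:[err,hello,bye] B:[] C:[stop] D:[]
After 8 (send(from=A, to=D, msg='done')): A:[err,hello,bye] B:[] C:[stop] D:[done]
After 9 (send(from=B, to=C, msg='ping')): A:[err,hello,bye] B:[] C:[stop,ping] D:[done]
After 10 (send(from=D, to=C, msg='sync')): A:[err,hello,bye] B:[] C:[stop,ping,sync] D:[done]
After 11 (process(D)): A:[err,hello,bye] B:[] C:[stop,ping,sync] D:[]
After 12 (send(from=B, to=C, msg='resp')): A:[err,hello,bye] B:[] C:[stop,ping,sync,resp] D:[]
After 13 (send(from=C, to=B, msg='ack')): A:[err,hello,bye] B:[ack] C:[stop,ping,sync,resp] D:[]
After 14 (send(from=A, to=D, msg='tick')): A:[err,hello,bye] B:[ack] C:[stop,ping,sync,resp] D:[tick]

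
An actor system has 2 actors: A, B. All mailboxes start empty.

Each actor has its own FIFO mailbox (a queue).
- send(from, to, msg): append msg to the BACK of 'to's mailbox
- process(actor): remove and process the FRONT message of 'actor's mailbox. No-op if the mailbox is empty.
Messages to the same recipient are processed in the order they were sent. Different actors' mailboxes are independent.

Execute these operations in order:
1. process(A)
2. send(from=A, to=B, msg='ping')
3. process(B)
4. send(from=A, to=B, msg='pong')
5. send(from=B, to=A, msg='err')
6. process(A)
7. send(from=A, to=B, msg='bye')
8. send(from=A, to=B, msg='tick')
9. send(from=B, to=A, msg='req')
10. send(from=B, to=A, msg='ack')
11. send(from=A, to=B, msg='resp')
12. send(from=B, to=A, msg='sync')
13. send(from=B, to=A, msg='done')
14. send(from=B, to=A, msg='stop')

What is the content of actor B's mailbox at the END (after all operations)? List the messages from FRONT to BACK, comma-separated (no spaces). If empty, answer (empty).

After 1 (process(A)): A:[] B:[]
After 2 (send(from=A, to=B, msg='ping')): A:[] B:[ping]
After 3 (process(B)): A:[] B:[]
After 4 (send(from=A, to=B, msg='pong')): A:[] B:[pong]
After 5 (send(from=B, to=A, msg='err')): A:[err] B:[pong]
After 6 (process(A)): A:[] B:[pong]
After 7 (send(from=A, to=B, msg='bye')): A:[] B:[pong,bye]
After 8 (send(from=A, to=B, msg='tick')): A:[] B:[pong,bye,tick]
After 9 (send(from=B, to=A, msg='req')): A:[req] B:[pong,bye,tick]
After 10 (send(from=B, to=A, msg='ack')): A:[req,ack] B:[pong,bye,tick]
After 11 (send(from=A, to=B, msg='resp')): A:[req,ack] B:[pong,bye,tick,resp]
After 12 (send(from=B, to=A, msg='sync')): A:[req,ack,sync] B:[pong,bye,tick,resp]
After 13 (send(from=B, to=A, msg='done')): A:[req,ack,sync,done] B:[pong,bye,tick,resp]
After 14 (send(from=B, to=A, msg='stop')): A:[req,ack,sync,done,stop] B:[pong,bye,tick,resp]

Answer: pong,bye,tick,resp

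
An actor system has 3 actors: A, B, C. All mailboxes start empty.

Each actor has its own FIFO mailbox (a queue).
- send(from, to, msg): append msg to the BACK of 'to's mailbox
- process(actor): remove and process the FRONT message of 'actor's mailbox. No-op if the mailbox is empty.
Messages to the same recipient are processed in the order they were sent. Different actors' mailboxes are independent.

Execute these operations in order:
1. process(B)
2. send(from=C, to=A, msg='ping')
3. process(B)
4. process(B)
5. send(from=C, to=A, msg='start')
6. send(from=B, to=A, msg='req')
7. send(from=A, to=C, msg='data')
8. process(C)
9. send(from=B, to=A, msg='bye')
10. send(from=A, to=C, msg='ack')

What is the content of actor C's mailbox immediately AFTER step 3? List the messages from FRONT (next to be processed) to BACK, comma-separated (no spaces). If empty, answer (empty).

After 1 (process(B)): A:[] B:[] C:[]
After 2 (send(from=C, to=A, msg='ping')): A:[ping] B:[] C:[]
After 3 (process(B)): A:[ping] B:[] C:[]

(empty)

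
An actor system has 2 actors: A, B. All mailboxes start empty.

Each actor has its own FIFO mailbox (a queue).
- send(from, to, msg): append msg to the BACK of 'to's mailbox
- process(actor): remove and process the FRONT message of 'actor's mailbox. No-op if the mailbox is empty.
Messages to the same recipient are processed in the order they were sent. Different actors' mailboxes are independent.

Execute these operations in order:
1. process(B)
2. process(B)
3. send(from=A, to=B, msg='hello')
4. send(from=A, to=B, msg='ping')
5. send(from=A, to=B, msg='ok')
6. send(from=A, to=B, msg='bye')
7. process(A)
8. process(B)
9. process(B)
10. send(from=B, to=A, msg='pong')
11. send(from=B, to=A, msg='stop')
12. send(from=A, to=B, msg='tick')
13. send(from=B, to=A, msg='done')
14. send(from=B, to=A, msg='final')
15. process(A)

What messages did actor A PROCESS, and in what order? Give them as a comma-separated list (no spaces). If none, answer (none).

After 1 (process(B)): A:[] B:[]
After 2 (process(B)): A:[] B:[]
After 3 (send(from=A, to=B, msg='hello')): A:[] B:[hello]
After 4 (send(from=A, to=B, msg='ping')): A:[] B:[hello,ping]
After 5 (send(from=A, to=B, msg='ok')): A:[] B:[hello,ping,ok]
After 6 (send(from=A, to=B, msg='bye')): A:[] B:[hello,ping,ok,bye]
After 7 (process(A)): A:[] B:[hello,ping,ok,bye]
After 8 (process(B)): A:[] B:[ping,ok,bye]
After 9 (process(B)): A:[] B:[ok,bye]
After 10 (send(from=B, to=A, msg='pong')): A:[pong] B:[ok,bye]
After 11 (send(from=B, to=A, msg='stop')): A:[pong,stop] B:[ok,bye]
After 12 (send(from=A, to=B, msg='tick')): A:[pong,stop] B:[ok,bye,tick]
After 13 (send(from=B, to=A, msg='done')): A:[pong,stop,done] B:[ok,bye,tick]
After 14 (send(from=B, to=A, msg='final')): A:[pong,stop,done,final] B:[ok,bye,tick]
After 15 (process(A)): A:[stop,done,final] B:[ok,bye,tick]

Answer: pong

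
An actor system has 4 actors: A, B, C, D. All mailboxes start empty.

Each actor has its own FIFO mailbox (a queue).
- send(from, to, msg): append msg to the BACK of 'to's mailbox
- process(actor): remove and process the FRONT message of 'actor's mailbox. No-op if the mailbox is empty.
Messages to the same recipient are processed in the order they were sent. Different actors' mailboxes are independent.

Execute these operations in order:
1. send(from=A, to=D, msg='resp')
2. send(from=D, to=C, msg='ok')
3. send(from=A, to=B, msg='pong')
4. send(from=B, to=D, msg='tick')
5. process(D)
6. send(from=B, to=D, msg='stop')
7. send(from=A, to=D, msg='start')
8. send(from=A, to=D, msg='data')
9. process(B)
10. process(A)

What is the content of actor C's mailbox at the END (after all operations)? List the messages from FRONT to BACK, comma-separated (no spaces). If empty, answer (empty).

Answer: ok

Derivation:
After 1 (send(from=A, to=D, msg='resp')): A:[] B:[] C:[] D:[resp]
After 2 (send(from=D, to=C, msg='ok')): A:[] B:[] C:[ok] D:[resp]
After 3 (send(from=A, to=B, msg='pong')): A:[] B:[pong] C:[ok] D:[resp]
After 4 (send(from=B, to=D, msg='tick')): A:[] B:[pong] C:[ok] D:[resp,tick]
After 5 (process(D)): A:[] B:[pong] C:[ok] D:[tick]
After 6 (send(from=B, to=D, msg='stop')): A:[] B:[pong] C:[ok] D:[tick,stop]
After 7 (send(from=A, to=D, msg='start')): A:[] B:[pong] C:[ok] D:[tick,stop,start]
After 8 (send(from=A, to=D, msg='data')): A:[] B:[pong] C:[ok] D:[tick,stop,start,data]
After 9 (process(B)): A:[] B:[] C:[ok] D:[tick,stop,start,data]
After 10 (process(A)): A:[] B:[] C:[ok] D:[tick,stop,start,data]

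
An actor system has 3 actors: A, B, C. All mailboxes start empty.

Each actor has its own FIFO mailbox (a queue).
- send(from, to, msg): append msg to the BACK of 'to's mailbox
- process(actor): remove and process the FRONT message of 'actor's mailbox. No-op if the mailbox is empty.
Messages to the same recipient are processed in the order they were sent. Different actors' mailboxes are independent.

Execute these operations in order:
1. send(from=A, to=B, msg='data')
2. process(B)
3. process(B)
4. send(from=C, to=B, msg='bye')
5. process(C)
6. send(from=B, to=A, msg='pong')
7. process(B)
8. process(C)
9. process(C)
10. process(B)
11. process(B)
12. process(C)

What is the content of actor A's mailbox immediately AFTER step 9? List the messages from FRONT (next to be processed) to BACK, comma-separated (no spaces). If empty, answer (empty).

After 1 (send(from=A, to=B, msg='data')): A:[] B:[data] C:[]
After 2 (process(B)): A:[] B:[] C:[]
After 3 (process(B)): A:[] B:[] C:[]
After 4 (send(from=C, to=B, msg='bye')): A:[] B:[bye] C:[]
After 5 (process(C)): A:[] B:[bye] C:[]
After 6 (send(from=B, to=A, msg='pong')): A:[pong] B:[bye] C:[]
After 7 (process(B)): A:[pong] B:[] C:[]
After 8 (process(C)): A:[pong] B:[] C:[]
After 9 (process(C)): A:[pong] B:[] C:[]

pong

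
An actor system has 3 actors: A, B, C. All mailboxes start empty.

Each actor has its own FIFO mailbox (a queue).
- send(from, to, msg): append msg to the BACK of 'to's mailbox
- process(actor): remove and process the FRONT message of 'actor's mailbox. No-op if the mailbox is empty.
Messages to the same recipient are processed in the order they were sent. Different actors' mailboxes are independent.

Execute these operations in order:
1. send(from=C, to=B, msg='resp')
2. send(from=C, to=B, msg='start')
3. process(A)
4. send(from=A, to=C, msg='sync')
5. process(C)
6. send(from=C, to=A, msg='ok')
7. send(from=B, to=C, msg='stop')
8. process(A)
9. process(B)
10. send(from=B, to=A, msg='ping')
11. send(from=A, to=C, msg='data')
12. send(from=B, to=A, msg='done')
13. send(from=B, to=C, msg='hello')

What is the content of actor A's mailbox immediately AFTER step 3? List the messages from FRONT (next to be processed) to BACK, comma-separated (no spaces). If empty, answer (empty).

After 1 (send(from=C, to=B, msg='resp')): A:[] B:[resp] C:[]
After 2 (send(from=C, to=B, msg='start')): A:[] B:[resp,start] C:[]
After 3 (process(A)): A:[] B:[resp,start] C:[]

(empty)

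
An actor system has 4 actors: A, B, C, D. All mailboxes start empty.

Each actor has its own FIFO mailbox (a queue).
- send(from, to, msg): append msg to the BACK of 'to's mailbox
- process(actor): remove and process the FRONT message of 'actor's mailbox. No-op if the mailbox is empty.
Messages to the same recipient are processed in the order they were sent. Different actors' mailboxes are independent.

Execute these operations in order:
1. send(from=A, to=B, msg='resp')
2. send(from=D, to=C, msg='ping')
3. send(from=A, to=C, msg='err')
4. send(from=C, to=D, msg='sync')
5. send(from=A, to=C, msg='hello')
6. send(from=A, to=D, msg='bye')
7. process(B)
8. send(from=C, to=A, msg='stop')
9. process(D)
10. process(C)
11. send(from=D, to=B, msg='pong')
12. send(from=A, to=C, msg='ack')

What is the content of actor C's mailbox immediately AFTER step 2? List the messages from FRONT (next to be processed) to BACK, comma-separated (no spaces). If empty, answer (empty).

After 1 (send(from=A, to=B, msg='resp')): A:[] B:[resp] C:[] D:[]
After 2 (send(from=D, to=C, msg='ping')): A:[] B:[resp] C:[ping] D:[]

ping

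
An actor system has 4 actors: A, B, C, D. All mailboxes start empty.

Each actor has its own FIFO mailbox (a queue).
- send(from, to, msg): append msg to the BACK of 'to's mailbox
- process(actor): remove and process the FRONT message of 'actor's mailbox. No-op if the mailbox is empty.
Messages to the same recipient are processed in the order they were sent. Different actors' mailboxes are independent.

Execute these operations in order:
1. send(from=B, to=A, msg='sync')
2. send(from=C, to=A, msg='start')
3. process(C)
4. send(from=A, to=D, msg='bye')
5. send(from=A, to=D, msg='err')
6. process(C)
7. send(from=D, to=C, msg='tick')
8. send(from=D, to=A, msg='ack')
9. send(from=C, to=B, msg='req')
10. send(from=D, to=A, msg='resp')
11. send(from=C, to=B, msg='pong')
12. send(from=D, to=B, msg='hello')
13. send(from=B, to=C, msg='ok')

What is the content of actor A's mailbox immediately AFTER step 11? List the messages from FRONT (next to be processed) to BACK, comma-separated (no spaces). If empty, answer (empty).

After 1 (send(from=B, to=A, msg='sync')): A:[sync] B:[] C:[] D:[]
After 2 (send(from=C, to=A, msg='start')): A:[sync,start] B:[] C:[] D:[]
After 3 (process(C)): A:[sync,start] B:[] C:[] D:[]
After 4 (send(from=A, to=D, msg='bye')): A:[sync,start] B:[] C:[] D:[bye]
After 5 (send(from=A, to=D, msg='err')): A:[sync,start] B:[] C:[] D:[bye,err]
After 6 (process(C)): A:[sync,start] B:[] C:[] D:[bye,err]
After 7 (send(from=D, to=C, msg='tick')): A:[sync,start] B:[] C:[tick] D:[bye,err]
After 8 (send(from=D, to=A, msg='ack')): A:[sync,start,ack] B:[] C:[tick] D:[bye,err]
After 9 (send(from=C, to=B, msg='req')): A:[sync,start,ack] B:[req] C:[tick] D:[bye,err]
After 10 (send(from=D, to=A, msg='resp')): A:[sync,start,ack,resp] B:[req] C:[tick] D:[bye,err]
After 11 (send(from=C, to=B, msg='pong')): A:[sync,start,ack,resp] B:[req,pong] C:[tick] D:[bye,err]

sync,start,ack,resp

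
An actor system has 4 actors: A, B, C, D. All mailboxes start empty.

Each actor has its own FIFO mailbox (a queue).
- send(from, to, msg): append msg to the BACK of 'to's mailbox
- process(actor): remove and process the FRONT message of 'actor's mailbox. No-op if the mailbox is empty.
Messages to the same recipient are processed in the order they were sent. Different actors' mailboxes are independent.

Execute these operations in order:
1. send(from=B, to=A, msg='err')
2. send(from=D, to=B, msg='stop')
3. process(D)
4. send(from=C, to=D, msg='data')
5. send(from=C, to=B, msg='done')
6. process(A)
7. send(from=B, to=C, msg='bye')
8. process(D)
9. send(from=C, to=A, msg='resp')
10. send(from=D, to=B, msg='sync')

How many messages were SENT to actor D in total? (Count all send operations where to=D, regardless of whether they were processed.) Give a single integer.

After 1 (send(from=B, to=A, msg='err')): A:[err] B:[] C:[] D:[]
After 2 (send(from=D, to=B, msg='stop')): A:[err] B:[stop] C:[] D:[]
After 3 (process(D)): A:[err] B:[stop] C:[] D:[]
After 4 (send(from=C, to=D, msg='data')): A:[err] B:[stop] C:[] D:[data]
After 5 (send(from=C, to=B, msg='done')): A:[err] B:[stop,done] C:[] D:[data]
After 6 (process(A)): A:[] B:[stop,done] C:[] D:[data]
After 7 (send(from=B, to=C, msg='bye')): A:[] B:[stop,done] C:[bye] D:[data]
After 8 (process(D)): A:[] B:[stop,done] C:[bye] D:[]
After 9 (send(from=C, to=A, msg='resp')): A:[resp] B:[stop,done] C:[bye] D:[]
After 10 (send(from=D, to=B, msg='sync')): A:[resp] B:[stop,done,sync] C:[bye] D:[]

Answer: 1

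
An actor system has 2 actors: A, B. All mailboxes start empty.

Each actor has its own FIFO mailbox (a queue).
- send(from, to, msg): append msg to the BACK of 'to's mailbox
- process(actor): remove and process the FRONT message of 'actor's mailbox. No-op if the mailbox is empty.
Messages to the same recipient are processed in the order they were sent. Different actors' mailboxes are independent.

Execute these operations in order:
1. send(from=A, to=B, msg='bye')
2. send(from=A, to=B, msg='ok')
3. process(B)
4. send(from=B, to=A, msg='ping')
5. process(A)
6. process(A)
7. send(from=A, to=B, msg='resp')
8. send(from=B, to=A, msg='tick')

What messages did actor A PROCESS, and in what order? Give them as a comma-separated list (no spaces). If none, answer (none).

After 1 (send(from=A, to=B, msg='bye')): A:[] B:[bye]
After 2 (send(from=A, to=B, msg='ok')): A:[] B:[bye,ok]
After 3 (process(B)): A:[] B:[ok]
After 4 (send(from=B, to=A, msg='ping')): A:[ping] B:[ok]
After 5 (process(A)): A:[] B:[ok]
After 6 (process(A)): A:[] B:[ok]
After 7 (send(from=A, to=B, msg='resp')): A:[] B:[ok,resp]
After 8 (send(from=B, to=A, msg='tick')): A:[tick] B:[ok,resp]

Answer: ping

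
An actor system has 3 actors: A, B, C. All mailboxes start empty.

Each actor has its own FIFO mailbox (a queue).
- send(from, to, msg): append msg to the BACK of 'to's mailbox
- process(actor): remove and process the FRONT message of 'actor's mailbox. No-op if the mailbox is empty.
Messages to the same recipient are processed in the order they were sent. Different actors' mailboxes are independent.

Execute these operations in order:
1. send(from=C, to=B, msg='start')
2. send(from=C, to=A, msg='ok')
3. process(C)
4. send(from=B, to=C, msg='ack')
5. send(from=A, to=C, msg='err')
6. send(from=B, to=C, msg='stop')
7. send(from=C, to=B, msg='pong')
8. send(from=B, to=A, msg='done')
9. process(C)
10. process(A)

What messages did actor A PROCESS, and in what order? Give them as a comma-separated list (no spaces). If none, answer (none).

Answer: ok

Derivation:
After 1 (send(from=C, to=B, msg='start')): A:[] B:[start] C:[]
After 2 (send(from=C, to=A, msg='ok')): A:[ok] B:[start] C:[]
After 3 (process(C)): A:[ok] B:[start] C:[]
After 4 (send(from=B, to=C, msg='ack')): A:[ok] B:[start] C:[ack]
After 5 (send(from=A, to=C, msg='err')): A:[ok] B:[start] C:[ack,err]
After 6 (send(from=B, to=C, msg='stop')): A:[ok] B:[start] C:[ack,err,stop]
After 7 (send(from=C, to=B, msg='pong')): A:[ok] B:[start,pong] C:[ack,err,stop]
After 8 (send(from=B, to=A, msg='done')): A:[ok,done] B:[start,pong] C:[ack,err,stop]
After 9 (process(C)): A:[ok,done] B:[start,pong] C:[err,stop]
After 10 (process(A)): A:[done] B:[start,pong] C:[err,stop]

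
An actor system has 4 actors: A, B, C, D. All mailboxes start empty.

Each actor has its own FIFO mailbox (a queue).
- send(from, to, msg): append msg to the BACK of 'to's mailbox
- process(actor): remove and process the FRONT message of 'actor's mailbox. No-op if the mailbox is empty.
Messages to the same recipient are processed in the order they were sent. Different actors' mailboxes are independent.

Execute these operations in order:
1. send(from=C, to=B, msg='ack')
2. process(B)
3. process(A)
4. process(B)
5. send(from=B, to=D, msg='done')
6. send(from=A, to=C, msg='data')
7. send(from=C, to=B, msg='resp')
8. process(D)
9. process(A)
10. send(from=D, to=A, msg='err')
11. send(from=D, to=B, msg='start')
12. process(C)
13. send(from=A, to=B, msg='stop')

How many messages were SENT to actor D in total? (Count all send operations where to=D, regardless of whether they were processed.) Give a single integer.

After 1 (send(from=C, to=B, msg='ack')): A:[] B:[ack] C:[] D:[]
After 2 (process(B)): A:[] B:[] C:[] D:[]
After 3 (process(A)): A:[] B:[] C:[] D:[]
After 4 (process(B)): A:[] B:[] C:[] D:[]
After 5 (send(from=B, to=D, msg='done')): A:[] B:[] C:[] D:[done]
After 6 (send(from=A, to=C, msg='data')): A:[] B:[] C:[data] D:[done]
After 7 (send(from=C, to=B, msg='resp')): A:[] B:[resp] C:[data] D:[done]
After 8 (process(D)): A:[] B:[resp] C:[data] D:[]
After 9 (process(A)): A:[] B:[resp] C:[data] D:[]
After 10 (send(from=D, to=A, msg='err')): A:[err] B:[resp] C:[data] D:[]
After 11 (send(from=D, to=B, msg='start')): A:[err] B:[resp,start] C:[data] D:[]
After 12 (process(C)): A:[err] B:[resp,start] C:[] D:[]
After 13 (send(from=A, to=B, msg='stop')): A:[err] B:[resp,start,stop] C:[] D:[]

Answer: 1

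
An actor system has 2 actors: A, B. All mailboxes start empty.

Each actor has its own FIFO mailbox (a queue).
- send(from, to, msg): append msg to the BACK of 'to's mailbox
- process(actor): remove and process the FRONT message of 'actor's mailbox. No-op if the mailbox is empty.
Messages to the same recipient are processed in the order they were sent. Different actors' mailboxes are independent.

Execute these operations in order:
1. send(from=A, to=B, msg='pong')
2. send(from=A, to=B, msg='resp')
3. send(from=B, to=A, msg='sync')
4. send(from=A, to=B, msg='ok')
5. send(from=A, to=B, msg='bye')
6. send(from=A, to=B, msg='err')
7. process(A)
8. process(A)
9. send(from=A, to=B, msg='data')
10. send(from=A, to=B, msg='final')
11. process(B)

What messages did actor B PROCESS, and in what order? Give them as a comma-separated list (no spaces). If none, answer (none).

After 1 (send(from=A, to=B, msg='pong')): A:[] B:[pong]
After 2 (send(from=A, to=B, msg='resp')): A:[] B:[pong,resp]
After 3 (send(from=B, to=A, msg='sync')): A:[sync] B:[pong,resp]
After 4 (send(from=A, to=B, msg='ok')): A:[sync] B:[pong,resp,ok]
After 5 (send(from=A, to=B, msg='bye')): A:[sync] B:[pong,resp,ok,bye]
After 6 (send(from=A, to=B, msg='err')): A:[sync] B:[pong,resp,ok,bye,err]
After 7 (process(A)): A:[] B:[pong,resp,ok,bye,err]
After 8 (process(A)): A:[] B:[pong,resp,ok,bye,err]
After 9 (send(from=A, to=B, msg='data')): A:[] B:[pong,resp,ok,bye,err,data]
After 10 (send(from=A, to=B, msg='final')): A:[] B:[pong,resp,ok,bye,err,data,final]
After 11 (process(B)): A:[] B:[resp,ok,bye,err,data,final]

Answer: pong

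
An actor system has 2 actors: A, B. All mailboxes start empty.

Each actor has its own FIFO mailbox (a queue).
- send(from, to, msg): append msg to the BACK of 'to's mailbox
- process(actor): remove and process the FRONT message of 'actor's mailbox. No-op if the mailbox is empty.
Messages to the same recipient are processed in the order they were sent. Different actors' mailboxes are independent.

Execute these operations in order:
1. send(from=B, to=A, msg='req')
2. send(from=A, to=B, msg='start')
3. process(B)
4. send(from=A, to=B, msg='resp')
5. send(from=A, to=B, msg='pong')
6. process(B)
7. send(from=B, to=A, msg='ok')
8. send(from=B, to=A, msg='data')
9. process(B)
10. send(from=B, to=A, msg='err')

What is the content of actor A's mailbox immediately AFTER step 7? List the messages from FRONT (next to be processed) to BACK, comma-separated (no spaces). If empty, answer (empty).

After 1 (send(from=B, to=A, msg='req')): A:[req] B:[]
After 2 (send(from=A, to=B, msg='start')): A:[req] B:[start]
After 3 (process(B)): A:[req] B:[]
After 4 (send(from=A, to=B, msg='resp')): A:[req] B:[resp]
After 5 (send(from=A, to=B, msg='pong')): A:[req] B:[resp,pong]
After 6 (process(B)): A:[req] B:[pong]
After 7 (send(from=B, to=A, msg='ok')): A:[req,ok] B:[pong]

req,ok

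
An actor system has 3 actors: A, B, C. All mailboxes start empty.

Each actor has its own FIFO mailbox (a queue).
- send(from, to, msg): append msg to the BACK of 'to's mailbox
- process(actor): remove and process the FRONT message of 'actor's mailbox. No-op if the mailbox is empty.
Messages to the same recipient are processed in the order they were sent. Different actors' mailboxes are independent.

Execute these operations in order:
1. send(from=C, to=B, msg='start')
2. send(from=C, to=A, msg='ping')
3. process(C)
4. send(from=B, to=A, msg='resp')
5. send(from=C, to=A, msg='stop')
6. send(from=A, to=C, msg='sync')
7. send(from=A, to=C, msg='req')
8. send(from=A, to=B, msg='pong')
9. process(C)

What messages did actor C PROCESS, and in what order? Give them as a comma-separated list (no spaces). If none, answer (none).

After 1 (send(from=C, to=B, msg='start')): A:[] B:[start] C:[]
After 2 (send(from=C, to=A, msg='ping')): A:[ping] B:[start] C:[]
After 3 (process(C)): A:[ping] B:[start] C:[]
After 4 (send(from=B, to=A, msg='resp')): A:[ping,resp] B:[start] C:[]
After 5 (send(from=C, to=A, msg='stop')): A:[ping,resp,stop] B:[start] C:[]
After 6 (send(from=A, to=C, msg='sync')): A:[ping,resp,stop] B:[start] C:[sync]
After 7 (send(from=A, to=C, msg='req')): A:[ping,resp,stop] B:[start] C:[sync,req]
After 8 (send(from=A, to=B, msg='pong')): A:[ping,resp,stop] B:[start,pong] C:[sync,req]
After 9 (process(C)): A:[ping,resp,stop] B:[start,pong] C:[req]

Answer: sync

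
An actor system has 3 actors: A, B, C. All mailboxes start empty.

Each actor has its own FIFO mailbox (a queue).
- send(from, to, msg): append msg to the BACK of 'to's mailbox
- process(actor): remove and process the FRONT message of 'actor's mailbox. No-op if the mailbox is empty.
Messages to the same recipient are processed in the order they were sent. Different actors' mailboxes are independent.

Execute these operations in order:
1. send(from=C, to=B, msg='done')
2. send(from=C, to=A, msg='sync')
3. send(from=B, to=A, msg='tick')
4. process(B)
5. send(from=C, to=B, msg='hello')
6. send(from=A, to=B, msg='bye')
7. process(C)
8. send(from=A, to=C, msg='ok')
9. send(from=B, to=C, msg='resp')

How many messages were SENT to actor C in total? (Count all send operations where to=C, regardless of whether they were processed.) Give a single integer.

After 1 (send(from=C, to=B, msg='done')): A:[] B:[done] C:[]
After 2 (send(from=C, to=A, msg='sync')): A:[sync] B:[done] C:[]
After 3 (send(from=B, to=A, msg='tick')): A:[sync,tick] B:[done] C:[]
After 4 (process(B)): A:[sync,tick] B:[] C:[]
After 5 (send(from=C, to=B, msg='hello')): A:[sync,tick] B:[hello] C:[]
After 6 (send(from=A, to=B, msg='bye')): A:[sync,tick] B:[hello,bye] C:[]
After 7 (process(C)): A:[sync,tick] B:[hello,bye] C:[]
After 8 (send(from=A, to=C, msg='ok')): A:[sync,tick] B:[hello,bye] C:[ok]
After 9 (send(from=B, to=C, msg='resp')): A:[sync,tick] B:[hello,bye] C:[ok,resp]

Answer: 2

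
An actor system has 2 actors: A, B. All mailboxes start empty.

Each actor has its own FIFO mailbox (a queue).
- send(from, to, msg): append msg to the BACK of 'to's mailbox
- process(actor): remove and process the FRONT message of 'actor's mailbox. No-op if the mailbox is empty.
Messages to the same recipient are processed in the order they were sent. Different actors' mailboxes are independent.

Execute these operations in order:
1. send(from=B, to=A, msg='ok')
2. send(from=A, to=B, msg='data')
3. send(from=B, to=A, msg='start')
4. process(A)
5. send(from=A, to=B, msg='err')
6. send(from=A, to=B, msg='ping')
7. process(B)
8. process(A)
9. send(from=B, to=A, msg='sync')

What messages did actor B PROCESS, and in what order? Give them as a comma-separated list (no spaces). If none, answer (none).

After 1 (send(from=B, to=A, msg='ok')): A:[ok] B:[]
After 2 (send(from=A, to=B, msg='data')): A:[ok] B:[data]
After 3 (send(from=B, to=A, msg='start')): A:[ok,start] B:[data]
After 4 (process(A)): A:[start] B:[data]
After 5 (send(from=A, to=B, msg='err')): A:[start] B:[data,err]
After 6 (send(from=A, to=B, msg='ping')): A:[start] B:[data,err,ping]
After 7 (process(B)): A:[start] B:[err,ping]
After 8 (process(A)): A:[] B:[err,ping]
After 9 (send(from=B, to=A, msg='sync')): A:[sync] B:[err,ping]

Answer: data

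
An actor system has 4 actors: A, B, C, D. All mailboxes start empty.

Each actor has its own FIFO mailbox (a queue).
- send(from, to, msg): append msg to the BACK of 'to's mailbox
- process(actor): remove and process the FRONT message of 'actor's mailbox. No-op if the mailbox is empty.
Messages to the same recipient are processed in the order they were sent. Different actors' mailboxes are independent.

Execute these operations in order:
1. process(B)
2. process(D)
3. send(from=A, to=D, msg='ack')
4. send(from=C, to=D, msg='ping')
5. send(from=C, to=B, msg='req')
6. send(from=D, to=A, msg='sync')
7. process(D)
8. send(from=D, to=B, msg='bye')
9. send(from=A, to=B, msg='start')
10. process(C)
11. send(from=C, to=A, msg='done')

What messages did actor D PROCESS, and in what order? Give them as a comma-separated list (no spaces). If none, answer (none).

After 1 (process(B)): A:[] B:[] C:[] D:[]
After 2 (process(D)): A:[] B:[] C:[] D:[]
After 3 (send(from=A, to=D, msg='ack')): A:[] B:[] C:[] D:[ack]
After 4 (send(from=C, to=D, msg='ping')): A:[] B:[] C:[] D:[ack,ping]
After 5 (send(from=C, to=B, msg='req')): A:[] B:[req] C:[] D:[ack,ping]
After 6 (send(from=D, to=A, msg='sync')): A:[sync] B:[req] C:[] D:[ack,ping]
After 7 (process(D)): A:[sync] B:[req] C:[] D:[ping]
After 8 (send(from=D, to=B, msg='bye')): A:[sync] B:[req,bye] C:[] D:[ping]
After 9 (send(from=A, to=B, msg='start')): A:[sync] B:[req,bye,start] C:[] D:[ping]
After 10 (process(C)): A:[sync] B:[req,bye,start] C:[] D:[ping]
After 11 (send(from=C, to=A, msg='done')): A:[sync,done] B:[req,bye,start] C:[] D:[ping]

Answer: ack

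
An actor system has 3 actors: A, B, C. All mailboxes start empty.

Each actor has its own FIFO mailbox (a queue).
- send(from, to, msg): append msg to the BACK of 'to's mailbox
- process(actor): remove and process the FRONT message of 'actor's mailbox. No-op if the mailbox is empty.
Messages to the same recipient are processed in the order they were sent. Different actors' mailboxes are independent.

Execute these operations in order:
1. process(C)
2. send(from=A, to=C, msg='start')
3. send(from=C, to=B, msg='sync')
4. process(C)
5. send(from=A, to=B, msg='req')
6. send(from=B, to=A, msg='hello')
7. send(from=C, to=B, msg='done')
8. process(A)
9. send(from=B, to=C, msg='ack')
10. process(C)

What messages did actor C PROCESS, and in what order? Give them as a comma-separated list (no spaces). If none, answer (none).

Answer: start,ack

Derivation:
After 1 (process(C)): A:[] B:[] C:[]
After 2 (send(from=A, to=C, msg='start')): A:[] B:[] C:[start]
After 3 (send(from=C, to=B, msg='sync')): A:[] B:[sync] C:[start]
After 4 (process(C)): A:[] B:[sync] C:[]
After 5 (send(from=A, to=B, msg='req')): A:[] B:[sync,req] C:[]
After 6 (send(from=B, to=A, msg='hello')): A:[hello] B:[sync,req] C:[]
After 7 (send(from=C, to=B, msg='done')): A:[hello] B:[sync,req,done] C:[]
After 8 (process(A)): A:[] B:[sync,req,done] C:[]
After 9 (send(from=B, to=C, msg='ack')): A:[] B:[sync,req,done] C:[ack]
After 10 (process(C)): A:[] B:[sync,req,done] C:[]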